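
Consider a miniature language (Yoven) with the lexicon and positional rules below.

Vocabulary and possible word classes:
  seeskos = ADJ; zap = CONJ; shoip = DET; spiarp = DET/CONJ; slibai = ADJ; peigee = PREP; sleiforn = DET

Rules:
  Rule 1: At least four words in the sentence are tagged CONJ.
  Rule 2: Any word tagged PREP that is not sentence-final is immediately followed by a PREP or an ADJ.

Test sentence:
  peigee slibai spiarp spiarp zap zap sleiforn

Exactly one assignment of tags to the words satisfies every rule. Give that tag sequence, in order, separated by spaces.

PREP ADJ CONJ CONJ CONJ CONJ DET

Candidates per position — 1:peigee {PREP}; 2:slibai {ADJ}; 3:spiarp {DET,CONJ}; 4:spiarp {DET,CONJ}; 5:zap {CONJ}; 6:zap {CONJ}; 7:sleiforn {DET}.
At position 3, choosing DET makes rule 1 impossible to satisfy; hence CONJ.
At position 4, choosing DET makes rule 1 impossible to satisfy; hence CONJ.
The unique satisfying tagging is: PREP ADJ CONJ CONJ CONJ CONJ DET.
Rule-by-rule: rule 1 ✓; rule 2 ✓.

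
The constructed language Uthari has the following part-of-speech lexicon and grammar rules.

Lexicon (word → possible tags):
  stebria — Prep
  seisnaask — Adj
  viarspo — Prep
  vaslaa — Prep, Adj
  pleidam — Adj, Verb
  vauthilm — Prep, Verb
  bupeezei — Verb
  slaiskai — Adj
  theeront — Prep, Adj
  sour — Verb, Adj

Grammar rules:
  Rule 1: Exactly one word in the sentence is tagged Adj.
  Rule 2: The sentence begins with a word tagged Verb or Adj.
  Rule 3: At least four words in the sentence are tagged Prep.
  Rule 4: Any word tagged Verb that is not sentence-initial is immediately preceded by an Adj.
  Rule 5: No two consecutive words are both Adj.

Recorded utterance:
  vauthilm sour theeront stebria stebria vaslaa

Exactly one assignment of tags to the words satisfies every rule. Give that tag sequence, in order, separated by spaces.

Verb Adj Prep Prep Prep Prep

Candidates per position — 1:vauthilm {Prep,Verb}; 2:sour {Verb,Adj}; 3:theeront {Prep,Adj}; 4:stebria {Prep}; 5:stebria {Prep}; 6:vaslaa {Prep,Adj}.
Position 1: tagging it Prep would leave rule 2 unsatisfiable, so it must be Verb.
Position 2: tagging it Verb would leave rule 4 unsatisfiable, so it must be Adj.
Position 3: tagging it Adj would leave rule 1 unsatisfiable, so it must be Prep.
Position 6: tagging it Adj would leave rule 1 unsatisfiable, so it must be Prep.
That leaves exactly one tagging: Verb Adj Prep Prep Prep Prep.
Rule-by-rule: rule 1 satisfied; rule 2 satisfied; rule 3 satisfied; rule 4 satisfied; rule 5 satisfied.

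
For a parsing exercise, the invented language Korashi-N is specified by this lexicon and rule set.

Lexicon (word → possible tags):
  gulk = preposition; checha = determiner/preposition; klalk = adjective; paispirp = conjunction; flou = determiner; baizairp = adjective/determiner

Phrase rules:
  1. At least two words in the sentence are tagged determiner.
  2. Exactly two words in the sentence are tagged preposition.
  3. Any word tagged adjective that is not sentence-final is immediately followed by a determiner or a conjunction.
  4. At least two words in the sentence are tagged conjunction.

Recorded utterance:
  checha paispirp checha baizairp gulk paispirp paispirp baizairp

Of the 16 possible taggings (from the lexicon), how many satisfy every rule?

4

Candidates per position — 1:checha {determiner,preposition}; 2:paispirp {conjunction}; 3:checha {determiner,preposition}; 4:baizairp {adjective,determiner}; 5:gulk {preposition}; 6:paispirp {conjunction}; 7:paispirp {conjunction}; 8:baizairp {adjective,determiner}.
There are 16 candidate sequences in total.
The sequences that satisfy every rule: determiner conjunction preposition determiner preposition conjunction conjunction adjective; determiner conjunction preposition determiner preposition conjunction conjunction determiner; preposition conjunction determiner determiner preposition conjunction conjunction adjective; preposition conjunction determiner determiner preposition conjunction conjunction determiner.
Count = 4.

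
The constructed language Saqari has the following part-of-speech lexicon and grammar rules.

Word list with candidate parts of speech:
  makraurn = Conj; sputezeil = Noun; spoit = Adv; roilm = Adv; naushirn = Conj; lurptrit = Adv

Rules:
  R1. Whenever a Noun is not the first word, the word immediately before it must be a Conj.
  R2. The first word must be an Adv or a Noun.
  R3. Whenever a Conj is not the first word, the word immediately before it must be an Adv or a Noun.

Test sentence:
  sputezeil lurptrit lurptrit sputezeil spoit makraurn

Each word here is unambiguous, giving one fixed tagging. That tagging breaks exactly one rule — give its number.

1

Fixed tagging: Noun Adv Adv Noun Adv Conj.
Applying the rules: R1 fail, R2 pass, R3 pass.
Only rule 1 fails.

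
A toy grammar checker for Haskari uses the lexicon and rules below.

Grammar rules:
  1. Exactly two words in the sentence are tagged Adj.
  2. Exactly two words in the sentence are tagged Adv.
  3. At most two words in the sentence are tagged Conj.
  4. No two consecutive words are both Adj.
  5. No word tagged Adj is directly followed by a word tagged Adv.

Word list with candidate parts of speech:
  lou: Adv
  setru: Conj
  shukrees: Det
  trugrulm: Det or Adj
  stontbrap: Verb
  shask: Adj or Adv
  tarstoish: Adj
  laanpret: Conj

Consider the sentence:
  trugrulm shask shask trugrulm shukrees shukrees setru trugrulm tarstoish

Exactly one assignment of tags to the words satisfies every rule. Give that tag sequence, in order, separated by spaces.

Candidates per position — 1:trugrulm {Det,Adj}; 2:shask {Adj,Adv}; 3:shask {Adj,Adv}; 4:trugrulm {Det,Adj}; 5:shukrees {Det}; 6:shukrees {Det}; 7:setru {Conj}; 8:trugrulm {Det,Adj}; 9:tarstoish {Adj}.
Position 2: tagging it Adj would leave rule 2 unsatisfiable, so it must be Adv.
Position 3: tagging it Adj would leave rule 2 unsatisfiable, so it must be Adv.
Position 8: tagging it Adj would leave rule 4 unsatisfiable, so it must be Det.
Position 1: tagging it Adj would leave rule 5 unsatisfiable, so it must be Det.
Position 4: tagging it Det would leave rule 1 unsatisfiable, so it must be Adj.
The only consistent sequence is: Det Adv Adv Adj Det Det Conj Det Adj.
Check: rule 1 ✓; rule 2 ✓; rule 3 ✓; rule 4 ✓; rule 5 ✓.

Det Adv Adv Adj Det Det Conj Det Adj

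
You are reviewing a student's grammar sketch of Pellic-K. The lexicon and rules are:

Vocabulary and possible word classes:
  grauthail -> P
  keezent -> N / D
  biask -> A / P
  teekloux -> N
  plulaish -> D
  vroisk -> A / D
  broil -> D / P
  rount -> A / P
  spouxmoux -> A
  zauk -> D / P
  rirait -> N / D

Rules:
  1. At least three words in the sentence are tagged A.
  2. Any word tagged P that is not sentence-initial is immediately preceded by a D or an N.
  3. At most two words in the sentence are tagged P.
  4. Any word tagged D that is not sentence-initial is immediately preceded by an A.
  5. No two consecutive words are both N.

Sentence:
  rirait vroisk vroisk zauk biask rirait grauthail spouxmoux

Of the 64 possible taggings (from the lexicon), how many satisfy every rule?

Candidates per position — 1:rirait {N,D}; 2:vroisk {A,D}; 3:vroisk {A,D}; 4:zauk {D,P}; 5:biask {A,P}; 6:rirait {N,D}; 7:grauthail {P}; 8:spouxmoux {A}.
There are 64 candidate sequences in total.
Checking each against the rules leaves 10 sequences.
Count = 10.

10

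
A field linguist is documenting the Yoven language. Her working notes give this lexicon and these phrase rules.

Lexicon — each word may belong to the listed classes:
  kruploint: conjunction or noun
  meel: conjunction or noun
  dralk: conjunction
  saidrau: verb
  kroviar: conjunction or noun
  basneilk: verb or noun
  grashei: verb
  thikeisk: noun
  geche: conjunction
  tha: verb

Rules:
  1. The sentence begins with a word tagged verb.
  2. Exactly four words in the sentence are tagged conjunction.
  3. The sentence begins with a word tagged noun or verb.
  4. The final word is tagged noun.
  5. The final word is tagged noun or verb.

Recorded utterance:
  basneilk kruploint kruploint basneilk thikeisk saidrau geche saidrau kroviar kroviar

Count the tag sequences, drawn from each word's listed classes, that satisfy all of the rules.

Candidates per position — 1:basneilk {verb,noun}; 2:kruploint {conjunction,noun}; 3:kruploint {conjunction,noun}; 4:basneilk {verb,noun}; 5:thikeisk {noun}; 6:saidrau {verb}; 7:geche {conjunction}; 8:saidrau {verb}; 9:kroviar {conjunction,noun}; 10:kroviar {conjunction,noun}.
There are 64 candidate sequences in total.
The sequences that satisfy every rule: verb conjunction conjunction verb noun verb conjunction verb conjunction noun; verb conjunction conjunction noun noun verb conjunction verb conjunction noun.
Count = 2.

2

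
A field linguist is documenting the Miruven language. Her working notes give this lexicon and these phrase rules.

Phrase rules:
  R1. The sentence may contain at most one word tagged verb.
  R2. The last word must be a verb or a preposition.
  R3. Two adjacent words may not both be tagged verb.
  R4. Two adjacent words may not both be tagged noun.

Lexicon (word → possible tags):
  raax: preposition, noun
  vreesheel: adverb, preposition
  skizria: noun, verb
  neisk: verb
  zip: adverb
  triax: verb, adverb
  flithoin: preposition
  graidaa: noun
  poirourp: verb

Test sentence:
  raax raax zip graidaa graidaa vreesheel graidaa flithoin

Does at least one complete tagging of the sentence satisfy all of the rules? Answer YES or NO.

Candidates per position — 1:raax {preposition,noun}; 2:raax {preposition,noun}; 3:zip {adverb}; 4:graidaa {noun}; 5:graidaa {noun}; 6:vreesheel {adverb,preposition}; 7:graidaa {noun}; 8:flithoin {preposition}.
Rule 4 cannot be satisfied by any choice of tags from the lexicon.
So there is no consistent tagging.

NO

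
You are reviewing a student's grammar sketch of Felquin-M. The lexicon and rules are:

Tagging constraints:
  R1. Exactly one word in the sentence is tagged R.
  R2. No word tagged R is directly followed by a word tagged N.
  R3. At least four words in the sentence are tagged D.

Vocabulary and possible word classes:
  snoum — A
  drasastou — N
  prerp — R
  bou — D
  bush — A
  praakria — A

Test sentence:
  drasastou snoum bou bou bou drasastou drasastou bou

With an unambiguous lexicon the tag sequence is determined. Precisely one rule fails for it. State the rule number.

1

Fixed tagging: N A D D D N N D.
Rule check: R1 fails, R2 ok, R3 ok.
Only rule 1 fails.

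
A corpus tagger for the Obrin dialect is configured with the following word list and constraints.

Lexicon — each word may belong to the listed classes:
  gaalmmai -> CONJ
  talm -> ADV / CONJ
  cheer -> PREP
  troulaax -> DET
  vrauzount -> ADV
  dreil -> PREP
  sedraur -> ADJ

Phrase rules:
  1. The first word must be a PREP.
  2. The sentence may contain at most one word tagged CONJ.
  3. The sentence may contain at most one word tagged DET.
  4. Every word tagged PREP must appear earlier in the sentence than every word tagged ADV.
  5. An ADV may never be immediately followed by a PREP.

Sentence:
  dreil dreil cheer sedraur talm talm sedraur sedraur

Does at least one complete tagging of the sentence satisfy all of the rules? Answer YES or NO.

Candidates per position — 1:dreil {PREP}; 2:dreil {PREP}; 3:cheer {PREP}; 4:sedraur {ADJ}; 5:talm {ADV,CONJ}; 6:talm {ADV,CONJ}; 7:sedraur {ADJ}; 8:sedraur {ADJ}.
One satisfying assignment: PREP PREP PREP ADJ ADV CONJ ADJ ADJ.
Checking: rule 1 satisfied; rule 2 satisfied; rule 3 satisfied; rule 4 satisfied; rule 5 satisfied.

YES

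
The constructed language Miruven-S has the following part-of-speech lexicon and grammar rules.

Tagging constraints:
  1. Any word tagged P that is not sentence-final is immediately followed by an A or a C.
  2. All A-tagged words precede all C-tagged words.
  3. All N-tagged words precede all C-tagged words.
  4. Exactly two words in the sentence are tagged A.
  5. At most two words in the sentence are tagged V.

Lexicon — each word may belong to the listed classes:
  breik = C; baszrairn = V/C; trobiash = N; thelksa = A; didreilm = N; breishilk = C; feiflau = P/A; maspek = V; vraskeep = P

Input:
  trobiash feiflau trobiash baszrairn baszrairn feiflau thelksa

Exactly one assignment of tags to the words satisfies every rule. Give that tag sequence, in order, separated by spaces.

N A N V V P A

Candidates per position — 1:trobiash {N}; 2:feiflau {P,A}; 3:trobiash {N}; 4:baszrairn {V,C}; 5:baszrairn {V,C}; 6:feiflau {P,A}; 7:thelksa {A}.
Word 2 cannot be P — rule 1 would then fail for every completion. It is A.
Word 4 cannot be C — rule 2 would then fail for every completion. It is V.
Word 5 cannot be C — rule 2 would then fail for every completion. It is V.
Word 6 cannot be A — rule 4 would then fail for every completion. It is P.
So the tagging must be: N A N V V P A.
Check: rule 1 satisfied; rule 2 satisfied; rule 3 satisfied; rule 4 satisfied; rule 5 satisfied.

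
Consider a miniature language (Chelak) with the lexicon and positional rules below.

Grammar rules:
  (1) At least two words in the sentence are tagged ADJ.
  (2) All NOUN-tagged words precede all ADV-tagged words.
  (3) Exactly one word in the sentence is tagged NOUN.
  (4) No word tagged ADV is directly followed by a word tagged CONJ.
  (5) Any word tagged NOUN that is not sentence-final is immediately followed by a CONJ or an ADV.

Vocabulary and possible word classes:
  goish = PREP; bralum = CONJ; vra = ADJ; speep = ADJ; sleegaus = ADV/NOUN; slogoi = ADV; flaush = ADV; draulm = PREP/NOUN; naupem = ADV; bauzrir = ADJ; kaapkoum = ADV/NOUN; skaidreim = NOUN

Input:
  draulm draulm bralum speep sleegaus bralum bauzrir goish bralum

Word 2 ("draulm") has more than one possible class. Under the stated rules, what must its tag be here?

PREP

Candidates per position — 1:draulm {PREP,NOUN}; 2:draulm {PREP,NOUN}; 3:bralum {CONJ}; 4:speep {ADJ}; 5:sleegaus {ADV,NOUN}; 6:bralum {CONJ}; 7:bauzrir {ADJ}; 8:goish {PREP}; 9:bralum {CONJ}.
Position 1: tagging it NOUN would leave rule 5 unsatisfiable, so it must be PREP.
Position 5: tagging it ADV would leave rule 4 unsatisfiable, so it must be NOUN.
Position 2: tagging it NOUN would leave rule 3 unsatisfiable, so it must be PREP.
That leaves exactly one tagging: PREP PREP CONJ ADJ NOUN CONJ ADJ PREP CONJ.
Verifying each rule — rule 1 ✓; rule 2 ✓; rule 3 ✓; rule 4 ✓; rule 5 ✓.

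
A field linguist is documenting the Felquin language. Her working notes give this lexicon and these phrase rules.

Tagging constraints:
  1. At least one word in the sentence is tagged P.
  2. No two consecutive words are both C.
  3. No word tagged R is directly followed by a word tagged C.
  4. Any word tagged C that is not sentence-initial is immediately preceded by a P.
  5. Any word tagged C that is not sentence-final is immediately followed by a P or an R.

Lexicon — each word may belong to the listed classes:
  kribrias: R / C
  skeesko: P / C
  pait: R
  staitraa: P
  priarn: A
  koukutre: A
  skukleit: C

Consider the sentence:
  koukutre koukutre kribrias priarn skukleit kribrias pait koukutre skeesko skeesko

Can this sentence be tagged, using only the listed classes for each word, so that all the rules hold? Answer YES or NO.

NO

Candidates per position — 1:koukutre {A}; 2:koukutre {A}; 3:kribrias {R,C}; 4:priarn {A}; 5:skukleit {C}; 6:kribrias {R,C}; 7:pait {R}; 8:koukutre {A}; 9:skeesko {P,C}; 10:skeesko {P,C}.
Rule 4 cannot be satisfied by any choice of tags from the lexicon.
So there is no consistent tagging.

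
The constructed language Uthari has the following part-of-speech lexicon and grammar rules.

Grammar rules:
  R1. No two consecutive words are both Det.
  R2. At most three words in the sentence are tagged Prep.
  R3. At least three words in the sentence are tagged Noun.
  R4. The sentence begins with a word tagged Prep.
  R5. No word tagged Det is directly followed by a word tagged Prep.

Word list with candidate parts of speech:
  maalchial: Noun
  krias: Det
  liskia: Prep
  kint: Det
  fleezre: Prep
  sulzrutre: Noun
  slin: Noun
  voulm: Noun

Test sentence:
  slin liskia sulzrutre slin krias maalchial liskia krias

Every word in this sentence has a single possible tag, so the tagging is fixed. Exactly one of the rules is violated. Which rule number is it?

Fixed tagging: Noun Prep Noun Noun Det Noun Prep Det.
Checking each rule: R1 holds, R2 holds, R3 holds, R4 violated, R5 holds.
Only rule 4 fails.

4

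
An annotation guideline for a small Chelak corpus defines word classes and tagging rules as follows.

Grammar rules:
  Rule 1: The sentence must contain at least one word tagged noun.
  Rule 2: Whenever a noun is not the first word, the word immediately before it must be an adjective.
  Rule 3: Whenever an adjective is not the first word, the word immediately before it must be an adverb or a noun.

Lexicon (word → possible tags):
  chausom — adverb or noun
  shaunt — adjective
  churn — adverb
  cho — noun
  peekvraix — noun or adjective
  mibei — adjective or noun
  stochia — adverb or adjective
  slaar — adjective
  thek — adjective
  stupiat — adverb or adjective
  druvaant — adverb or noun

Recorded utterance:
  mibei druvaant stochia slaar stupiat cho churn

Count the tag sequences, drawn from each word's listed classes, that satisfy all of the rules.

0

Candidates per position — 1:mibei {adjective,noun}; 2:druvaant {adverb,noun}; 3:stochia {adverb,adjective}; 4:slaar {adjective}; 5:stupiat {adverb,adjective}; 6:cho {noun}; 7:churn {adverb}.
There are 16 candidate sequences in total.
Every candidate sequence violates at least one rule; no consistent tagging exists.
Count = 0.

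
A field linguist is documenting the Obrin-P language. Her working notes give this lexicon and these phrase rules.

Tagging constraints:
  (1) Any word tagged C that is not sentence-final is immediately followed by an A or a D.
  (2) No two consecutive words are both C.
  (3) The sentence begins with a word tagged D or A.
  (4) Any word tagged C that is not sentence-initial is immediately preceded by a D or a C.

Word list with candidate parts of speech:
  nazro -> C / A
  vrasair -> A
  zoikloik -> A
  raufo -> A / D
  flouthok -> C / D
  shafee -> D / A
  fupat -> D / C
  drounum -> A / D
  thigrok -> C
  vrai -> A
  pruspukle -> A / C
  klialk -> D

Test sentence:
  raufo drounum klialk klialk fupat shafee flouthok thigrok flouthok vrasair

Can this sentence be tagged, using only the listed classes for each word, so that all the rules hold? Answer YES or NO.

YES

Candidates per position — 1:raufo {A,D}; 2:drounum {A,D}; 3:klialk {D}; 4:klialk {D}; 5:fupat {D,C}; 6:shafee {D,A}; 7:flouthok {C,D}; 8:thigrok {C}; 9:flouthok {C,D}; 10:vrasair {A}.
One satisfying assignment: D A D D C A D C D A.
Check: rule 1 ok; rule 2 ok; rule 3 ok; rule 4 ok.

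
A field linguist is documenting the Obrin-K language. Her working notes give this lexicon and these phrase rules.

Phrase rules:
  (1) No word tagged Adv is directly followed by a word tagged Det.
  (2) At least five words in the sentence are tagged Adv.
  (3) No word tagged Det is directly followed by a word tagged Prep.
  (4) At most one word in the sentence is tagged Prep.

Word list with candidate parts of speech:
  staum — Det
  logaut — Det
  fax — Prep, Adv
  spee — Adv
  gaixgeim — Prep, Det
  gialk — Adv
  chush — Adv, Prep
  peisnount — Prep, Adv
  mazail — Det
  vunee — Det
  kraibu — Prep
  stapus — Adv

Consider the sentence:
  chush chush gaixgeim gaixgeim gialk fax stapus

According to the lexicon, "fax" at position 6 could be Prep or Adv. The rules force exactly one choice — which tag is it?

Candidates per position — 1:chush {Adv,Prep}; 2:chush {Adv,Prep}; 3:gaixgeim {Prep,Det}; 4:gaixgeim {Prep,Det}; 5:gialk {Adv}; 6:fax {Prep,Adv}; 7:stapus {Adv}.
Word 1 cannot be Prep — rule 2 would then fail for every completion. It is Adv.
Word 2 cannot be Prep — rule 2 would then fail for every completion. It is Adv.
Word 3 cannot be Det — rule 1 would then fail for every completion. It is Prep.
Word 4 cannot be Prep — rule 4 would then fail for every completion. It is Det.
Word 6 cannot be Prep — rule 2 would then fail for every completion. It is Adv.
So the tagging must be: Adv Adv Prep Det Adv Adv Adv.
Verifying each rule — rule 1 ok; rule 2 ok; rule 3 ok; rule 4 ok.

Adv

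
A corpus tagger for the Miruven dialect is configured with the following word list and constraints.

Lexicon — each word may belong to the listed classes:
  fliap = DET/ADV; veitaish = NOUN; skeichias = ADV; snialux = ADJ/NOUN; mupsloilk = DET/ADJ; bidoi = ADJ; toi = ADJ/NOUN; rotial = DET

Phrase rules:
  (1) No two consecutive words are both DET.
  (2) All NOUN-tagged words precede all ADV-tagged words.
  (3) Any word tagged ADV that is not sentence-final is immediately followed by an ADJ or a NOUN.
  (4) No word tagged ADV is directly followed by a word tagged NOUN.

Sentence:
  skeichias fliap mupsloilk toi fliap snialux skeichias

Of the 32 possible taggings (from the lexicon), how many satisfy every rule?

Candidates per position — 1:skeichias {ADV}; 2:fliap {DET,ADV}; 3:mupsloilk {DET,ADJ}; 4:toi {ADJ,NOUN}; 5:fliap {DET,ADV}; 6:snialux {ADJ,NOUN}; 7:skeichias {ADV}.
There are 32 candidate sequences in total.
Rule 3 cannot be satisfied by any choice of tags from the lexicon.
So there is no consistent tagging.
Count = 0.

0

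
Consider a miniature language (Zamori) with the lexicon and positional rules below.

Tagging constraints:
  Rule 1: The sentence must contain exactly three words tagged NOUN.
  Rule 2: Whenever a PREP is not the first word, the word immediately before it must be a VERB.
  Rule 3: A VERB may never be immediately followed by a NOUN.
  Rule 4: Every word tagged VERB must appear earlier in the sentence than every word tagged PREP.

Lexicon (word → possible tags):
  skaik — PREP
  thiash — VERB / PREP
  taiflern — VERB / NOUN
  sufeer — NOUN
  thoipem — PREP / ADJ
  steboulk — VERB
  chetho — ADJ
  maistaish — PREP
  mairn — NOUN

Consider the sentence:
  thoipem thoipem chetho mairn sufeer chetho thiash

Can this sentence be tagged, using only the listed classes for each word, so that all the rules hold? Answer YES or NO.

NO

Candidates per position — 1:thoipem {PREP,ADJ}; 2:thoipem {PREP,ADJ}; 3:chetho {ADJ}; 4:mairn {NOUN}; 5:sufeer {NOUN}; 6:chetho {ADJ}; 7:thiash {VERB,PREP}.
Rule 1 cannot be satisfied by any choice of tags from the lexicon.
So there is no consistent tagging.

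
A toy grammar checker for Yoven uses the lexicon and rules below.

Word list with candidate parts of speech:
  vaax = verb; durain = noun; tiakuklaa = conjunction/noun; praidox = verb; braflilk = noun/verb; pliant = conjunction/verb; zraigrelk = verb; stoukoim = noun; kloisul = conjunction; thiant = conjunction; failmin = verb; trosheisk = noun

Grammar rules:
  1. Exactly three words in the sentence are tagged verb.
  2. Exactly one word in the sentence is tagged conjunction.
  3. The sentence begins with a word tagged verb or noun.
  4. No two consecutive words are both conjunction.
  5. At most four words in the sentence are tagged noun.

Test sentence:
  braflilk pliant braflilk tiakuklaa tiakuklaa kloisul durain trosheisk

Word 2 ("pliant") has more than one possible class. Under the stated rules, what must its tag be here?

Candidates per position — 1:braflilk {noun,verb}; 2:pliant {conjunction,verb}; 3:braflilk {noun,verb}; 4:tiakuklaa {conjunction,noun}; 5:tiakuklaa {conjunction,noun}; 6:kloisul {conjunction}; 7:durain {noun}; 8:trosheisk {noun}.
At position 1, choosing noun makes rule 1 impossible to satisfy; hence verb.
At position 2, choosing conjunction makes rule 1 impossible to satisfy; hence verb.
At position 3, choosing noun makes rule 1 impossible to satisfy; hence verb.
At position 4, choosing conjunction makes rule 2 impossible to satisfy; hence noun.
At position 5, choosing conjunction makes rule 2 impossible to satisfy; hence noun.
So the tagging must be: verb verb verb noun noun conjunction noun noun.
Rule-by-rule: rule 1 ok; rule 2 ok; rule 3 ok; rule 4 ok; rule 5 ok.

verb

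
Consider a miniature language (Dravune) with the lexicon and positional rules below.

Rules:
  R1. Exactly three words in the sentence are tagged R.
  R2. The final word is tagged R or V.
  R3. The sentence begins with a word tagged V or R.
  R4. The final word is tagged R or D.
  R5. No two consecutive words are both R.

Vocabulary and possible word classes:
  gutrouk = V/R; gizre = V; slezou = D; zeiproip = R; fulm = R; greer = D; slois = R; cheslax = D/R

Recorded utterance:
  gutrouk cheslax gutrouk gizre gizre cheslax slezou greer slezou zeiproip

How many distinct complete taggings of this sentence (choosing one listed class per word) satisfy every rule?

4

Candidates per position — 1:gutrouk {V,R}; 2:cheslax {D,R}; 3:gutrouk {V,R}; 4:gizre {V}; 5:gizre {V}; 6:cheslax {D,R}; 7:slezou {D}; 8:greer {D}; 9:slezou {D}; 10:zeiproip {R}.
There are 16 candidate sequences in total.
The sequences that satisfy every rule: V D R V V R D D D R; V R V V V R D D D R; R D V V V R D D D R; R D R V V D D D D R.
Count = 4.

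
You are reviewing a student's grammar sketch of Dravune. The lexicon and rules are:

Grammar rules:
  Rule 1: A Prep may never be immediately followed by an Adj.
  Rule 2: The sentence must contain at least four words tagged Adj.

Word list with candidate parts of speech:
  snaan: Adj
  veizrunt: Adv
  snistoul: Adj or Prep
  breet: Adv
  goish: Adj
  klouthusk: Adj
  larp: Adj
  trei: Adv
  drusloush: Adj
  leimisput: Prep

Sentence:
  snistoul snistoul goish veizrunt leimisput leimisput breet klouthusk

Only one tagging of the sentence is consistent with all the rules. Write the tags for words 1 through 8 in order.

Adj Adj Adj Adv Prep Prep Adv Adj

Candidates per position — 1:snistoul {Adj,Prep}; 2:snistoul {Adj,Prep}; 3:goish {Adj}; 4:veizrunt {Adv}; 5:leimisput {Prep}; 6:leimisput {Prep}; 7:breet {Adv}; 8:klouthusk {Adj}.
Word 1 cannot be Prep — rule 1 would then fail for every completion. It is Adj.
Word 2 cannot be Prep — rule 1 would then fail for every completion. It is Adj.
That leaves exactly one tagging: Adj Adj Adj Adv Prep Prep Adv Adj.
Checking: rule 1 holds; rule 2 holds.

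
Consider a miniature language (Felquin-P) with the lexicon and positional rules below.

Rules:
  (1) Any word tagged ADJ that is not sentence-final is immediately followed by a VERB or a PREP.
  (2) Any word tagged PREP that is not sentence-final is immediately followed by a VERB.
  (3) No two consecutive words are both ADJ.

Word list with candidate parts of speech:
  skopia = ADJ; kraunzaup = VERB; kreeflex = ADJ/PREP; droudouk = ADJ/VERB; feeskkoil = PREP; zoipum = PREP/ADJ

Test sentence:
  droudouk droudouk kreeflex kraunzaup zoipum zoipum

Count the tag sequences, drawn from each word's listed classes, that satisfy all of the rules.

Candidates per position — 1:droudouk {ADJ,VERB}; 2:droudouk {ADJ,VERB}; 3:kreeflex {ADJ,PREP}; 4:kraunzaup {VERB}; 5:zoipum {PREP,ADJ}; 6:zoipum {PREP,ADJ}.
There are 32 candidate sequences in total.
The sequences that satisfy every rule: ADJ VERB ADJ VERB ADJ PREP; ADJ VERB PREP VERB ADJ PREP; VERB ADJ PREP VERB ADJ PREP; VERB VERB ADJ VERB ADJ PREP; VERB VERB PREP VERB ADJ PREP.
Count = 5.

5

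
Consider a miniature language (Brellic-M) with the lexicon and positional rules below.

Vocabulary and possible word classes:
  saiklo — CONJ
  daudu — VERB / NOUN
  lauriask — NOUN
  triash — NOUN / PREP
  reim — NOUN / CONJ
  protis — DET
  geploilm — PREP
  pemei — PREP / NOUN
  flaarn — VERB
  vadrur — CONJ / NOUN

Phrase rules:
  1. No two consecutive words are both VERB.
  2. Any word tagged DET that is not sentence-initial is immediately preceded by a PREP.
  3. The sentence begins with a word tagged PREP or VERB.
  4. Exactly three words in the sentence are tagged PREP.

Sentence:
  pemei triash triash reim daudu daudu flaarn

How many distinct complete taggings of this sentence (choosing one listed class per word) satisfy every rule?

Candidates per position — 1:pemei {PREP,NOUN}; 2:triash {NOUN,PREP}; 3:triash {NOUN,PREP}; 4:reim {NOUN,CONJ}; 5:daudu {VERB,NOUN}; 6:daudu {VERB,NOUN}; 7:flaarn {VERB}.
There are 64 candidate sequences in total.
The sequences that satisfy every rule: PREP PREP PREP NOUN VERB NOUN VERB; PREP PREP PREP NOUN NOUN NOUN VERB; PREP PREP PREP CONJ VERB NOUN VERB; PREP PREP PREP CONJ NOUN NOUN VERB.
Count = 4.

4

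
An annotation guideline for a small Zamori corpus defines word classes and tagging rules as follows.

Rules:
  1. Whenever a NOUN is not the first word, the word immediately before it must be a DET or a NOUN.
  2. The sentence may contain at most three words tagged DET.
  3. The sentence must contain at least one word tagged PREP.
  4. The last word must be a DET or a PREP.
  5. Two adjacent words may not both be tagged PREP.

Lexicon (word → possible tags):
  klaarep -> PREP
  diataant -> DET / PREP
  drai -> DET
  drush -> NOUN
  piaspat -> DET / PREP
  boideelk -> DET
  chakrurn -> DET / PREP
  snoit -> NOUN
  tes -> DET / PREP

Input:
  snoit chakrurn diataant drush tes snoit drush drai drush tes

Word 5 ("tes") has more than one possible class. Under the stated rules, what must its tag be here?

Candidates per position — 1:snoit {NOUN}; 2:chakrurn {DET,PREP}; 3:diataant {DET,PREP}; 4:drush {NOUN}; 5:tes {DET,PREP}; 6:snoit {NOUN}; 7:drush {NOUN}; 8:drai {DET}; 9:drush {NOUN}; 10:tes {DET,PREP}.
If word 3 were PREP, no tagging could satisfy rule 1; so word 3 is DET.
If word 5 were PREP, no tagging could satisfy rule 1; so word 5 is DET.
If word 10 were DET, no tagging could satisfy rule 2; so word 10 is PREP.
If word 2 were DET, no tagging could satisfy rule 2; so word 2 is PREP.
So the tagging must be: NOUN PREP DET NOUN DET NOUN NOUN DET NOUN PREP.
Rule-by-rule: rule 1 satisfied; rule 2 satisfied; rule 3 satisfied; rule 4 satisfied; rule 5 satisfied.

DET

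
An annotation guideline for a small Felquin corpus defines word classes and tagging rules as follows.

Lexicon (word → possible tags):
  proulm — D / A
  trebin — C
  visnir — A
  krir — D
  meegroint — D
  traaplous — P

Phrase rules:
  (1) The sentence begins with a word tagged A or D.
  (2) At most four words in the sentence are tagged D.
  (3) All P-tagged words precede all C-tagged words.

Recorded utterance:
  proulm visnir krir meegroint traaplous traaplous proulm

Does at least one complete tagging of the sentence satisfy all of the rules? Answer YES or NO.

Candidates per position — 1:proulm {D,A}; 2:visnir {A}; 3:krir {D}; 4:meegroint {D}; 5:traaplous {P}; 6:traaplous {P}; 7:proulm {D,A}.
One satisfying assignment: A A D D P P D.
Rule-by-rule: rule 1 holds; rule 2 holds; rule 3 holds.

YES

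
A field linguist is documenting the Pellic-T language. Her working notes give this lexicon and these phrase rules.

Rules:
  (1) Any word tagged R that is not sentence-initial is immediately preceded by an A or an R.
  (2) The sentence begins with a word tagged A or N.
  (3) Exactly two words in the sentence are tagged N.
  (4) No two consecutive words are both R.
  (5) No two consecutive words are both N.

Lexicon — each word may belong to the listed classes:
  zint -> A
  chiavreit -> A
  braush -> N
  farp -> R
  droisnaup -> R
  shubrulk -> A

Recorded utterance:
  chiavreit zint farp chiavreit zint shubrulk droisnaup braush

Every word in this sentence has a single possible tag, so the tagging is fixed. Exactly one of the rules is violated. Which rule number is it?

3

Fixed tagging: A A R A A A R N.
Checking each rule: R1 ok, R2 ok, R3 fails, R4 ok, R5 ok.
Only rule 3 fails.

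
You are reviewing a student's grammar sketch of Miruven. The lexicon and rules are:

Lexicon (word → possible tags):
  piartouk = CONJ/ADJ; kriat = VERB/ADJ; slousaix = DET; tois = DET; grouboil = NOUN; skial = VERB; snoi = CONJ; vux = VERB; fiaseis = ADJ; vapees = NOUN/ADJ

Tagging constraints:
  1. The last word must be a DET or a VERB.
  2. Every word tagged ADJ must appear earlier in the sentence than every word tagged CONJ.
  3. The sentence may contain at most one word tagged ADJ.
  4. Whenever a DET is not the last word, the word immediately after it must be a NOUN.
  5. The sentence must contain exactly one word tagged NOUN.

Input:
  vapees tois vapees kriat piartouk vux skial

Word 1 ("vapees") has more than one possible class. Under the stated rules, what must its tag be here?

ADJ

Candidates per position — 1:vapees {NOUN,ADJ}; 2:tois {DET}; 3:vapees {NOUN,ADJ}; 4:kriat {VERB,ADJ}; 5:piartouk {CONJ,ADJ}; 6:vux {VERB}; 7:skial {VERB}.
If word 3 were ADJ, no tagging could satisfy rule 4; so word 3 is NOUN.
If word 1 were NOUN, no tagging could satisfy rule 5; so word 1 is ADJ.
If word 4 were ADJ, no tagging could satisfy rule 3; so word 4 is VERB.
If word 5 were ADJ, no tagging could satisfy rule 3; so word 5 is CONJ.
That leaves exactly one tagging: ADJ DET NOUN VERB CONJ VERB VERB.
Verifying each rule — rule 1 satisfied; rule 2 satisfied; rule 3 satisfied; rule 4 satisfied; rule 5 satisfied.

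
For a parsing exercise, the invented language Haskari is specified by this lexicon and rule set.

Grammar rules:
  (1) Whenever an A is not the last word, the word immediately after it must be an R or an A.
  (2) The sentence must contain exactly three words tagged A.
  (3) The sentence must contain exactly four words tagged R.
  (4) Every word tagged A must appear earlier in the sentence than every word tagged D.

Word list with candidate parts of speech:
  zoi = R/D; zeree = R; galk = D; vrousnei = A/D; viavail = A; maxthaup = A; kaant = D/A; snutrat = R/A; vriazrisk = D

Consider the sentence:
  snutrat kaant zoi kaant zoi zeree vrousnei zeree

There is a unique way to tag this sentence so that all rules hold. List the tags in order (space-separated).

Candidates per position — 1:snutrat {R,A}; 2:kaant {D,A}; 3:zoi {R,D}; 4:kaant {D,A}; 5:zoi {R,D}; 6:zeree {R}; 7:vrousnei {A,D}; 8:zeree {R}.
The remaining ambiguous positions (1, 2, 3, 4, 5, 7) are resolved jointly — only one combination satisfies every rule.
So the tagging must be: A A R A R R D R.
Rule-by-rule: rule 1 ok; rule 2 ok; rule 3 ok; rule 4 ok.

A A R A R R D R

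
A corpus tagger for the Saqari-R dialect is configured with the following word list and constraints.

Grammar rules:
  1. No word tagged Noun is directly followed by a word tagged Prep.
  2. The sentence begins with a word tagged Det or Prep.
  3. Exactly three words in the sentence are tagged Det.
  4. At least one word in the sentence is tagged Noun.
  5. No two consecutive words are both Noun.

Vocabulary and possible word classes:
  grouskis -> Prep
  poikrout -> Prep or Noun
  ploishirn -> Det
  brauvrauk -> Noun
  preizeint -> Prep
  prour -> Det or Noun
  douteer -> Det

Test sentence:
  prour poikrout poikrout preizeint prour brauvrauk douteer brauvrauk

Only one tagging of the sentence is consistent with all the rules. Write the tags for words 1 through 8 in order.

Det Prep Prep Prep Det Noun Det Noun

Candidates per position — 1:prour {Det,Noun}; 2:poikrout {Prep,Noun}; 3:poikrout {Prep,Noun}; 4:preizeint {Prep}; 5:prour {Det,Noun}; 6:brauvrauk {Noun}; 7:douteer {Det}; 8:brauvrauk {Noun}.
At position 1, choosing Noun makes rule 1 impossible to satisfy; hence Det.
At position 2, choosing Noun makes rule 1 impossible to satisfy; hence Prep.
At position 3, choosing Noun makes rule 1 impossible to satisfy; hence Prep.
At position 5, choosing Noun makes rule 3 impossible to satisfy; hence Det.
That leaves exactly one tagging: Det Prep Prep Prep Det Noun Det Noun.
Verifying each rule — rule 1 ✓; rule 2 ✓; rule 3 ✓; rule 4 ✓; rule 5 ✓.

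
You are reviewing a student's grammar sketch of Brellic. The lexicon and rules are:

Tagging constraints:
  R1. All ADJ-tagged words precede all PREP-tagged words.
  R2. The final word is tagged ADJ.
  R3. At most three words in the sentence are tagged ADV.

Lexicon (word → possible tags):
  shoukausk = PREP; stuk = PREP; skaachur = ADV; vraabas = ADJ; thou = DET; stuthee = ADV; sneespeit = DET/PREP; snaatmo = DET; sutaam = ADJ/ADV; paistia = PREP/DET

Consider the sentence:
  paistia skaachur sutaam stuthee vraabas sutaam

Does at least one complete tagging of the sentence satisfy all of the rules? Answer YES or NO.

Candidates per position — 1:paistia {PREP,DET}; 2:skaachur {ADV}; 3:sutaam {ADJ,ADV}; 4:stuthee {ADV}; 5:vraabas {ADJ}; 6:sutaam {ADJ,ADV}.
One satisfying assignment: DET ADV ADJ ADV ADJ ADJ.
Rule-by-rule: rule 1 ok; rule 2 ok; rule 3 ok.

YES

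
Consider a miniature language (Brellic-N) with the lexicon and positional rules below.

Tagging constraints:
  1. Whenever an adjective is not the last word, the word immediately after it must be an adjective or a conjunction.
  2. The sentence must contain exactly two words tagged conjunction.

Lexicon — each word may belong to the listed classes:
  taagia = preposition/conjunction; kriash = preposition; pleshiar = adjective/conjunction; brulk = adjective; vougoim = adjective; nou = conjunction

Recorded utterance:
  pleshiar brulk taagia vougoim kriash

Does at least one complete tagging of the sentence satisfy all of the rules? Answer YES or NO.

Candidates per position — 1:pleshiar {adjective,conjunction}; 2:brulk {adjective}; 3:taagia {preposition,conjunction}; 4:vougoim {adjective}; 5:kriash {preposition}.
Rule 1 cannot be satisfied by any choice of tags from the lexicon.
So there is no consistent tagging.

NO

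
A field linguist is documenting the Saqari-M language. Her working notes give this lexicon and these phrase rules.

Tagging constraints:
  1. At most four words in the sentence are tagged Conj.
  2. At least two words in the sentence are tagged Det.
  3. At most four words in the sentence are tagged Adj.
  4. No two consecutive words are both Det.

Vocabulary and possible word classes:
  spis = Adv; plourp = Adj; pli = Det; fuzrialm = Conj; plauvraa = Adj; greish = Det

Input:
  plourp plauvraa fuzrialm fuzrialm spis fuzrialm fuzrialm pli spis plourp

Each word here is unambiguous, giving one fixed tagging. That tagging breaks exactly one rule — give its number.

Fixed tagging: Adj Adj Conj Conj Adv Conj Conj Det Adv Adj.
Applying the rules: R1 pass, R2 fail, R3 pass, R4 pass.
Only rule 2 fails.

2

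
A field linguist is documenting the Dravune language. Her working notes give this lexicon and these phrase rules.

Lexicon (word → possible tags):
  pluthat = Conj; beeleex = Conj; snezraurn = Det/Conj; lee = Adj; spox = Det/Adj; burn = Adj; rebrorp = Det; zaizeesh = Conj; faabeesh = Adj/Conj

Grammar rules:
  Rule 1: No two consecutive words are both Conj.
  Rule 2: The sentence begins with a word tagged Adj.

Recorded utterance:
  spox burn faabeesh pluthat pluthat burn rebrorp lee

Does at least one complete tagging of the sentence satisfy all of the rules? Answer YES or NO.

NO

Candidates per position — 1:spox {Det,Adj}; 2:burn {Adj}; 3:faabeesh {Adj,Conj}; 4:pluthat {Conj}; 5:pluthat {Conj}; 6:burn {Adj}; 7:rebrorp {Det}; 8:lee {Adj}.
Rule 1 cannot be satisfied by any choice of tags from the lexicon.
So there is no consistent tagging.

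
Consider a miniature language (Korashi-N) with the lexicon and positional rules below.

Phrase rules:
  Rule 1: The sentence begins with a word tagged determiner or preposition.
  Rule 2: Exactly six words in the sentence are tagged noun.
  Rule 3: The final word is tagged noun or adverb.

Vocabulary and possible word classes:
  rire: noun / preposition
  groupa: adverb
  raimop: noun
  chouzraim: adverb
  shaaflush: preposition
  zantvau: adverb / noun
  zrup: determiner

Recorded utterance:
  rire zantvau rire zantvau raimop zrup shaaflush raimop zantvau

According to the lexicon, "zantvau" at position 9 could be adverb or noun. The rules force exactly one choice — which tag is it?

noun

Candidates per position — 1:rire {noun,preposition}; 2:zantvau {adverb,noun}; 3:rire {noun,preposition}; 4:zantvau {adverb,noun}; 5:raimop {noun}; 6:zrup {determiner}; 7:shaaflush {preposition}; 8:raimop {noun}; 9:zantvau {adverb,noun}.
Position 1: noun is ruled out by rule 1; that leaves preposition.
Position 2: adverb is ruled out by rule 2; that leaves noun.
Position 3: preposition is ruled out by rule 2; that leaves noun.
Position 4: adverb is ruled out by rule 2; that leaves noun.
Position 9: adverb is ruled out by rule 2; that leaves noun.
The only consistent sequence is: preposition noun noun noun noun determiner preposition noun noun.
Check: rule 1 ok; rule 2 ok; rule 3 ok.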